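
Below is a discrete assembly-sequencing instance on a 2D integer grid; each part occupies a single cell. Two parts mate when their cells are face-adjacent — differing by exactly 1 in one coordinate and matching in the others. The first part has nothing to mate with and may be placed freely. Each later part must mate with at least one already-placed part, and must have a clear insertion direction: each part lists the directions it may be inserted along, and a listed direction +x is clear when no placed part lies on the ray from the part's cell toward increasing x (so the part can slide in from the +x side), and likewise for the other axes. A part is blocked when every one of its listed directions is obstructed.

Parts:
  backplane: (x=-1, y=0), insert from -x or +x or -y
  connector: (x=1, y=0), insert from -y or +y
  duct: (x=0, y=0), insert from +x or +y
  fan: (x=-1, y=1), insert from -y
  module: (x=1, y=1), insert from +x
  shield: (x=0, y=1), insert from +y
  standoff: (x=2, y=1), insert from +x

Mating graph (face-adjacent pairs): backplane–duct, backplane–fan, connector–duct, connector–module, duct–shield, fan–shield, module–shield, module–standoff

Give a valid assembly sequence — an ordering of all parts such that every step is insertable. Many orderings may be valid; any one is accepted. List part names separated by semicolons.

fan; backplane; shield; duct; connector; module; standoff

1. fan@(-1, 1) [-y clear] — {fan}
2. backplane@(-1, 0) [-x clear] — {backplane, fan}
3. shield@(0, 1) [+y clear] — {backplane, fan, shield}
4. duct@(0, 0) [+x clear] — {backplane, duct, fan, shield}
5. connector@(1, 0) [-y clear] — {backplane, connector, duct, fan, shield}
6. module@(1, 1) [+x clear] — {backplane, connector, duct, fan, module, shield}
7. standoff@(2, 1) [+x clear] — {backplane, connector, duct, fan, module, shield, standoff}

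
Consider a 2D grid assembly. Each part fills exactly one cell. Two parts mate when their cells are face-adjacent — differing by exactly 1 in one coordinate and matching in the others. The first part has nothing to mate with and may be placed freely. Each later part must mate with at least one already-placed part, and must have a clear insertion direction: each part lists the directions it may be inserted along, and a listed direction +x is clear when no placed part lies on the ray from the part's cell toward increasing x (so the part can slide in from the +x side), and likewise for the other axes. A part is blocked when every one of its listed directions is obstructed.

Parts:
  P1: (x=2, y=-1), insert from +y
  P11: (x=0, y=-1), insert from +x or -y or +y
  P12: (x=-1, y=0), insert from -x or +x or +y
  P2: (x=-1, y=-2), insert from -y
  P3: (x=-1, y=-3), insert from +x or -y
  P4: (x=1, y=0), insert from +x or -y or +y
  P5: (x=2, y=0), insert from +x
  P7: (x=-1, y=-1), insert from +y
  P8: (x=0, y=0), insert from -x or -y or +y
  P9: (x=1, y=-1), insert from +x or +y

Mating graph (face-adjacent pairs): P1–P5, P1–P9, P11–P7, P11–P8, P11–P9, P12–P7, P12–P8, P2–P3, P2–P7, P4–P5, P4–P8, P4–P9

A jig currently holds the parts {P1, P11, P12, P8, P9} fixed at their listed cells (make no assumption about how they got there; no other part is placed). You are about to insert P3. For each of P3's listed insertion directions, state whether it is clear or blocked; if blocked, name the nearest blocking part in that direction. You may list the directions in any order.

+x: clear; -y: clear

+x: ray from P3(-1, -3) has no placed part ⇒ clear
-y: ray from P3(-1, -3) has no placed part ⇒ clear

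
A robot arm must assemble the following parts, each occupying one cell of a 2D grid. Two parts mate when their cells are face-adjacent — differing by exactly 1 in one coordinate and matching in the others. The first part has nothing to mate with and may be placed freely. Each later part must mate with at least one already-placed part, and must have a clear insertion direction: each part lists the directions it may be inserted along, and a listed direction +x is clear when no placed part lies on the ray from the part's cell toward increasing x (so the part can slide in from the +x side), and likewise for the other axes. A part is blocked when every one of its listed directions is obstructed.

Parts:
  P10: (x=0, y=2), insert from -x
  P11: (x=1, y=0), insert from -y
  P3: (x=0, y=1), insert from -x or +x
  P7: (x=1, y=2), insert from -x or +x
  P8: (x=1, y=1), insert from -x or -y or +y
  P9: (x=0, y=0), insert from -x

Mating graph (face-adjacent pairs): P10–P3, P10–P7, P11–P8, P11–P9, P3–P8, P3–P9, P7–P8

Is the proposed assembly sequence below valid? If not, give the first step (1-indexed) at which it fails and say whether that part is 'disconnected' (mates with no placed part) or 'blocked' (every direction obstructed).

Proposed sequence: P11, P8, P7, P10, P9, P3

1. P11@(1, 0) [-y clear] — {P11}
2. P8@(1, 1) [-x clear] — {P11, P8}
3. P7@(1, 2) [-x clear] — {P11, P7, P8}
4. P10@(0, 2) [-x clear] — {P10, P11, P7, P8}
5. P9@(0, 0) [-x clear] — {P10, P11, P7, P8, P9}
6. P3@(0, 1) [-x clear] — {P10, P11, P3, P7, P8, P9}

Valid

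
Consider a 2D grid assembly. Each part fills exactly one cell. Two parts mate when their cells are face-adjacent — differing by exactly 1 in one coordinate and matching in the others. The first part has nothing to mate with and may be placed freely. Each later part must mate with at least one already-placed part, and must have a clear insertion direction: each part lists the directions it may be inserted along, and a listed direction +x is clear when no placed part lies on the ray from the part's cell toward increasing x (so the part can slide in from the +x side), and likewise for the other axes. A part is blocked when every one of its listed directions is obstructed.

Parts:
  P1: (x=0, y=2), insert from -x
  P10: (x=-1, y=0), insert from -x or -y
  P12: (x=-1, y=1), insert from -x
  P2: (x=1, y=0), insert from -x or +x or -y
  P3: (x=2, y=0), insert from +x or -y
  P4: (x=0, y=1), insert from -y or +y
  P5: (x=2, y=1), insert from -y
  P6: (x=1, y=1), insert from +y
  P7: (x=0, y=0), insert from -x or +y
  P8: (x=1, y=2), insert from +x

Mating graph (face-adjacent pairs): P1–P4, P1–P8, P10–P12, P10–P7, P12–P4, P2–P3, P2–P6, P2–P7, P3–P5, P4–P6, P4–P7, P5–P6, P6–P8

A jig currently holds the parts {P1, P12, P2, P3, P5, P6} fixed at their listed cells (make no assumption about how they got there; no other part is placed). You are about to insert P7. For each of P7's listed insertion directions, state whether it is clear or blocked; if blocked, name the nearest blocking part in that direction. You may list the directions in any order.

-x: ray from P7(0, 0) has no placed part ⇒ clear
+y: nearest on ray is P1@(0, 2) ⇒ blocked

+y: blocked by P1; -x: clear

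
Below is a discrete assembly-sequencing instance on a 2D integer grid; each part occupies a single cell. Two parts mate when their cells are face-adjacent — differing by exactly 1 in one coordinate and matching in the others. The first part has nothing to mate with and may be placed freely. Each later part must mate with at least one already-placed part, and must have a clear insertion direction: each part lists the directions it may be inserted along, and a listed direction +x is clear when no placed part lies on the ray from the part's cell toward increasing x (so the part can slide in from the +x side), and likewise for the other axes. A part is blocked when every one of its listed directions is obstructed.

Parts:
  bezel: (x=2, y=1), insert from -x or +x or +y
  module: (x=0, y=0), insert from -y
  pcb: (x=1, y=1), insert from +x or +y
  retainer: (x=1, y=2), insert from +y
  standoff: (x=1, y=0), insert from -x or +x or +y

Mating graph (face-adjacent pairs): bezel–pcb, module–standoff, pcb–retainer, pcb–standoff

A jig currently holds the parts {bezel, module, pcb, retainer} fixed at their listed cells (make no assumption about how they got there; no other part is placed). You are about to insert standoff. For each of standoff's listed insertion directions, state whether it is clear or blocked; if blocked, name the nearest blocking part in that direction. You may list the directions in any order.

+x: clear; +y: blocked by pcb; -x: blocked by module

-x: nearest on ray is module@(0, 0) ⇒ blocked
+x: ray from standoff(1, 0) has no placed part ⇒ clear
+y: nearest on ray is pcb@(1, 1) ⇒ blocked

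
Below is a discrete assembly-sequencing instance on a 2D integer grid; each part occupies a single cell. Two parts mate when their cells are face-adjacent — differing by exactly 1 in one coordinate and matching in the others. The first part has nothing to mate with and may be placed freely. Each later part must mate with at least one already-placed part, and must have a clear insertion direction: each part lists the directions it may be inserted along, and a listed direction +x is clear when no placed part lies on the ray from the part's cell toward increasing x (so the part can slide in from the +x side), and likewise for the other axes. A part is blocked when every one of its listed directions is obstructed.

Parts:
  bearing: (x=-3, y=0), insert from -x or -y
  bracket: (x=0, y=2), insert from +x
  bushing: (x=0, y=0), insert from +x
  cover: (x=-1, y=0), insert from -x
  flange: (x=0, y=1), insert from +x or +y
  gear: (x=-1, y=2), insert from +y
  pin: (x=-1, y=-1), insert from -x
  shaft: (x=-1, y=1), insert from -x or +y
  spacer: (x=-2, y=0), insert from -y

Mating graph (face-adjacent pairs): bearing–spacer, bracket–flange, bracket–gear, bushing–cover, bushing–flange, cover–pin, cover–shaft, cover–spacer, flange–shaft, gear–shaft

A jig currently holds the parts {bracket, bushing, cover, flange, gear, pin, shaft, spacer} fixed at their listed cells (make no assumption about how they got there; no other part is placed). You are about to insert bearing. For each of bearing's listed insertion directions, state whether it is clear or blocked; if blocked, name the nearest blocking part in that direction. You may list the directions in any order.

-x: ray from bearing(-3, 0) has no placed part ⇒ clear
-y: ray from bearing(-3, 0) has no placed part ⇒ clear

-x: clear; -y: clear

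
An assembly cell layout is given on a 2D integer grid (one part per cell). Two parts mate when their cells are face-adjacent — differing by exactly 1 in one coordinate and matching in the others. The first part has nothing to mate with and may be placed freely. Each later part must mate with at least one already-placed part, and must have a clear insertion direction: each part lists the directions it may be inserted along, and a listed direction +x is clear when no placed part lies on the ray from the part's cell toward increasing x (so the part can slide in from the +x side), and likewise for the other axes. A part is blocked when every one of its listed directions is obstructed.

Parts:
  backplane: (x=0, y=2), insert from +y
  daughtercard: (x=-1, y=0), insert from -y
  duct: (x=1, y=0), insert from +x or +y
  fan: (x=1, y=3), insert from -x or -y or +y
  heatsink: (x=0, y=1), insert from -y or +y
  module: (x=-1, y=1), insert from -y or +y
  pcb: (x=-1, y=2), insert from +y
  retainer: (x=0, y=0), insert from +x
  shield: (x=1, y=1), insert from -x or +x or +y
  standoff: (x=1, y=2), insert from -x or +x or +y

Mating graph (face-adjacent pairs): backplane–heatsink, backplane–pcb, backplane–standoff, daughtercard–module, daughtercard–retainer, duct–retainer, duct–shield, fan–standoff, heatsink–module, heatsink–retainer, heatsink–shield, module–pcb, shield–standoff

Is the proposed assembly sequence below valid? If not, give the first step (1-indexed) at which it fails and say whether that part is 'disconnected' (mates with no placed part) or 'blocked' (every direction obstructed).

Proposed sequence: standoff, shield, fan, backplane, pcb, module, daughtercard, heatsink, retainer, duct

Valid

1. standoff@(1, 2) [-x clear] — {standoff}
2. shield@(1, 1) [-x clear] — {shield, standoff}
3. fan@(1, 3) [-x clear] — {fan, shield, standoff}
4. backplane@(0, 2) [+y clear] — {backplane, fan, shield, standoff}
5. pcb@(-1, 2) [+y clear] — {backplane, fan, pcb, shield, standoff}
6. module@(-1, 1) [-y clear] — {backplane, fan, module, pcb, shield, standoff}
7. daughtercard@(-1, 0) [-y clear] — {backplane, daughtercard, fan, module, pcb, shield, standoff}
8. heatsink@(0, 1) [-y clear] — {backplane, daughtercard, fan, heatsink, module, pcb, shield, standoff}
9. retainer@(0, 0) [+x clear] — {backplane, daughtercard, fan, heatsink, module, pcb, retainer, shield, standoff}
10. duct@(1, 0) [+x clear] — {backplane, daughtercard, duct, fan, heatsink, module, pcb, retainer, shield, standoff}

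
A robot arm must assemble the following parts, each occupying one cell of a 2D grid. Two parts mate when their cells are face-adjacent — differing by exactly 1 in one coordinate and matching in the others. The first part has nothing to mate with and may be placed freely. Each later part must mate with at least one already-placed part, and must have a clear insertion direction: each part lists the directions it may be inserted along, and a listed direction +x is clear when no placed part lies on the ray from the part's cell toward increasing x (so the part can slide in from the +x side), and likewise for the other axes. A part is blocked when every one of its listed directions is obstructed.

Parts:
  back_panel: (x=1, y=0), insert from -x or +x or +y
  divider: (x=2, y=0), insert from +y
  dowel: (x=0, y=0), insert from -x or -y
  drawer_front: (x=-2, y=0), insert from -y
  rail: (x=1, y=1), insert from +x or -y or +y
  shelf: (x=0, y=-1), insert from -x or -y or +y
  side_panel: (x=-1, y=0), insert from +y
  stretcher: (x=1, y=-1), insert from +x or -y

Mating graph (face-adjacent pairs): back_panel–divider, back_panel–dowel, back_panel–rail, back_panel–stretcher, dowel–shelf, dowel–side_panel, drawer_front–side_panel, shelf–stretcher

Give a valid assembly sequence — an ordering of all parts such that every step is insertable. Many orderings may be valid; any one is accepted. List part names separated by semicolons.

side_panel; dowel; back_panel; rail; stretcher; drawer_front; divider; shelf

1. side_panel@(-1, 0) [+y clear] — {side_panel}
2. dowel@(0, 0) [-y clear] — {dowel, side_panel}
3. back_panel@(1, 0) [+x clear] — {back_panel, dowel, side_panel}
4. rail@(1, 1) [+x clear] — {back_panel, dowel, rail, side_panel}
5. stretcher@(1, -1) [+x clear] — {back_panel, dowel, rail, side_panel, stretcher}
6. drawer_front@(-2, 0) [-y clear] — {back_panel, dowel, drawer_front, rail, side_panel, stretcher}
7. divider@(2, 0) [+y clear] — {back_panel, divider, dowel, drawer_front, rail, side_panel, stretcher}
8. shelf@(0, -1) [-x clear] — {back_panel, divider, dowel, drawer_front, rail, shelf, side_panel, stretcher}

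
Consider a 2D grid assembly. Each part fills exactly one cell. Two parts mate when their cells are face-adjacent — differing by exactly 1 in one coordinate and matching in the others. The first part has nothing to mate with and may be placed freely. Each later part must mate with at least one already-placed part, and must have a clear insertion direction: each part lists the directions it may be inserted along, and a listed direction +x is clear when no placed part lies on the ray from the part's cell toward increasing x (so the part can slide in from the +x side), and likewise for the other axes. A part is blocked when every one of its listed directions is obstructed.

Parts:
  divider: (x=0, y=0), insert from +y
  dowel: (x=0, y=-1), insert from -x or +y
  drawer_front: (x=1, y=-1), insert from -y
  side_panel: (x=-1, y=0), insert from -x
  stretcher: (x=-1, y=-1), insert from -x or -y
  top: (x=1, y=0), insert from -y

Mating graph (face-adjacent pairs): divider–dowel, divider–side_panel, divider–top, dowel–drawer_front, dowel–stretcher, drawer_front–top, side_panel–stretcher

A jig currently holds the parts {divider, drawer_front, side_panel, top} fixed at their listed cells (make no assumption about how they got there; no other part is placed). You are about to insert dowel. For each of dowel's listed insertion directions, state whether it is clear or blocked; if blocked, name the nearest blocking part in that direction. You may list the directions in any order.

+y: blocked by divider; -x: clear

-x: ray from dowel(0, -1) has no placed part ⇒ clear
+y: nearest on ray is divider@(0, 0) ⇒ blocked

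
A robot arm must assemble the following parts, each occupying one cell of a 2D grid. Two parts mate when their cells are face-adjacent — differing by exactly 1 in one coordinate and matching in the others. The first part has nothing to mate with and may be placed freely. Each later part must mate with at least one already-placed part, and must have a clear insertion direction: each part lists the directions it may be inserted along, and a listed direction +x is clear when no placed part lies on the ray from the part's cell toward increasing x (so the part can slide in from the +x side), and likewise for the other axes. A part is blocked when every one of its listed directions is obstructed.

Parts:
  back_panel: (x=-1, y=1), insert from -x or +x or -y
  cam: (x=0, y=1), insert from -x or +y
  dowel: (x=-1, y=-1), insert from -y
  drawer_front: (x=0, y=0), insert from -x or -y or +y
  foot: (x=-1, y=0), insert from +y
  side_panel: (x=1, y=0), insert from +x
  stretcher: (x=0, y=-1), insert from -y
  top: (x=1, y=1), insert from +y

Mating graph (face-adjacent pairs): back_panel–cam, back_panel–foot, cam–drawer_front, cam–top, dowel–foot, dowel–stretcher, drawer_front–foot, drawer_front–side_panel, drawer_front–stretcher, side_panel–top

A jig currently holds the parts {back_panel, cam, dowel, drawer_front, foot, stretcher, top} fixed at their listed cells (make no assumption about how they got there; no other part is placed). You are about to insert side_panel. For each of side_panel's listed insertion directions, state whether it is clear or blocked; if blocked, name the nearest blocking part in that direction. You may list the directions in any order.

+x: ray from side_panel(1, 0) has no placed part ⇒ clear

+x: clear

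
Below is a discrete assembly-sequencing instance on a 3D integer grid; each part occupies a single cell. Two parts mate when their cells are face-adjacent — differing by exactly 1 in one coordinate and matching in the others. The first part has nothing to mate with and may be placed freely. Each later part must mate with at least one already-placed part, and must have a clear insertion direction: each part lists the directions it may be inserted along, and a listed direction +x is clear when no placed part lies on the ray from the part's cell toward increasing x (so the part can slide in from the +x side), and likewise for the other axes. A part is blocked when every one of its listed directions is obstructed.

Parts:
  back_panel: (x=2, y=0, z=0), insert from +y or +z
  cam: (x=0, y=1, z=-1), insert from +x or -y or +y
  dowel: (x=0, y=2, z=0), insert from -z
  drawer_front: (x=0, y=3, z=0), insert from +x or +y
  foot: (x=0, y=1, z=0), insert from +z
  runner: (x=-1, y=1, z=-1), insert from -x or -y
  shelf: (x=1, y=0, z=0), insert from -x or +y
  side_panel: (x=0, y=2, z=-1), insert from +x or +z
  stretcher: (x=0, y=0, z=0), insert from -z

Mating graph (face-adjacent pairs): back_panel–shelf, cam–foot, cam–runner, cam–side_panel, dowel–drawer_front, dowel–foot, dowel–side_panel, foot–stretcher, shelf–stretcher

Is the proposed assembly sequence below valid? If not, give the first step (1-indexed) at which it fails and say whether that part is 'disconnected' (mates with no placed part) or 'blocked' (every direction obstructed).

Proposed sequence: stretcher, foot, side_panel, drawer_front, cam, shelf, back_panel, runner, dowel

1. stretcher@(0, 0, 0) [-z clear] — {stretcher}
2. foot@(0, 1, 0) [+z clear] — {foot, stretcher}
3. side_panel@(0, 2, -1) — no placed neighbour ⇒ disconnected

Invalid at step 3 (disconnected)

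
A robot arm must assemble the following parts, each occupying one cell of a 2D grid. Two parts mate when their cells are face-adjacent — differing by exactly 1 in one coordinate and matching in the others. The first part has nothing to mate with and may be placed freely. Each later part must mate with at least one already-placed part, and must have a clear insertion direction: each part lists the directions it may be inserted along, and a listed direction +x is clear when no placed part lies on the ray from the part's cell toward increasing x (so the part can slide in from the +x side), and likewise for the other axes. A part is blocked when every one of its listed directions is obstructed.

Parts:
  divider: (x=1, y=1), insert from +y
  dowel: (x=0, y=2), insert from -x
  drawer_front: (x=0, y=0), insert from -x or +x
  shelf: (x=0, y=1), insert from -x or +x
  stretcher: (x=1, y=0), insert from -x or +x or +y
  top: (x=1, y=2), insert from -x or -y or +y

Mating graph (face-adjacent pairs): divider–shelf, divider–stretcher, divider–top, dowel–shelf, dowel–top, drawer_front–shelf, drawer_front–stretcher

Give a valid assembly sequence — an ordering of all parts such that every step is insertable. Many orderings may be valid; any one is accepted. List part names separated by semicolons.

stretcher; drawer_front; divider; shelf; dowel; top

1. stretcher@(1, 0) [-x clear] — {stretcher}
2. drawer_front@(0, 0) [-x clear] — {drawer_front, stretcher}
3. divider@(1, 1) [+y clear] — {divider, drawer_front, stretcher}
4. shelf@(0, 1) [-x clear] — {divider, drawer_front, shelf, stretcher}
5. dowel@(0, 2) [-x clear] — {divider, dowel, drawer_front, shelf, stretcher}
6. top@(1, 2) [+y clear] — {divider, dowel, drawer_front, shelf, stretcher, top}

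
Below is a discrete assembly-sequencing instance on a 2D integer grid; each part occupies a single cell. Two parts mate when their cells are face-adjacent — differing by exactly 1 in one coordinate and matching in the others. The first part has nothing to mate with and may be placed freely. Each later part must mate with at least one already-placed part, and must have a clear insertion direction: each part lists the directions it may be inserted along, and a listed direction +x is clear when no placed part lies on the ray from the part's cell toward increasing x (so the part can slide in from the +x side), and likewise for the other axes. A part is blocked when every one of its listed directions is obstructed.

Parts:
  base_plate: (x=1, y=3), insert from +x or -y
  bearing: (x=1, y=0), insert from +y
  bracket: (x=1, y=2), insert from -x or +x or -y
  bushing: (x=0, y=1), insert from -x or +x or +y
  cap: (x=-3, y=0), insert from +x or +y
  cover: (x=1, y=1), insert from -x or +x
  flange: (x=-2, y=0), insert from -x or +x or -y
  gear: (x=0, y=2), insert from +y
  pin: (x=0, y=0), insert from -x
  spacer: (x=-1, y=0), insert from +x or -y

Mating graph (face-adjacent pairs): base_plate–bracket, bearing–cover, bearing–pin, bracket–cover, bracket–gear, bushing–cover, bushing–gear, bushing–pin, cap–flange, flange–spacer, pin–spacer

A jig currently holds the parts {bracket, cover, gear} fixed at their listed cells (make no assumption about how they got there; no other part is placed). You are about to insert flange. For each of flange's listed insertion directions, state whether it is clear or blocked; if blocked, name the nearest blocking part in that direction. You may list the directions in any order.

+x: clear; -x: clear; -y: clear

-x: ray from flange(-2, 0) has no placed part ⇒ clear
+x: ray from flange(-2, 0) has no placed part ⇒ clear
-y: ray from flange(-2, 0) has no placed part ⇒ clear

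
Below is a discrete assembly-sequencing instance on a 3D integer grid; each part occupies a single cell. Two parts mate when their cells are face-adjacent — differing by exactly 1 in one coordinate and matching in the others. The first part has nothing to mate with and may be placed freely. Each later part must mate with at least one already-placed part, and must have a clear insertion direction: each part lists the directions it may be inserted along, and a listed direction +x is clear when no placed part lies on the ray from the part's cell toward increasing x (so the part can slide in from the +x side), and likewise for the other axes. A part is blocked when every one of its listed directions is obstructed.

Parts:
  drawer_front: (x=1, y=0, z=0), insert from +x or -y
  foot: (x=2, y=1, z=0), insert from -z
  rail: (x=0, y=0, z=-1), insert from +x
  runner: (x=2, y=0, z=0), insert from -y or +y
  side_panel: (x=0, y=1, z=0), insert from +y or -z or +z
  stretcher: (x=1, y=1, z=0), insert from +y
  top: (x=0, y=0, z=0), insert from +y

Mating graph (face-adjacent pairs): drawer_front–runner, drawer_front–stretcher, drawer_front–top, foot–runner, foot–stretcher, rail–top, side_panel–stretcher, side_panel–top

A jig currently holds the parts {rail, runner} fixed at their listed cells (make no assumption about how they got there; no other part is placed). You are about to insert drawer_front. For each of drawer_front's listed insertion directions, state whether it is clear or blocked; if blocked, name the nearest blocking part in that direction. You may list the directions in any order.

+x: nearest on ray is runner@(2, 0, 0) ⇒ blocked
-y: ray from drawer_front(1, 0, 0) has no placed part ⇒ clear

+x: blocked by runner; -y: clear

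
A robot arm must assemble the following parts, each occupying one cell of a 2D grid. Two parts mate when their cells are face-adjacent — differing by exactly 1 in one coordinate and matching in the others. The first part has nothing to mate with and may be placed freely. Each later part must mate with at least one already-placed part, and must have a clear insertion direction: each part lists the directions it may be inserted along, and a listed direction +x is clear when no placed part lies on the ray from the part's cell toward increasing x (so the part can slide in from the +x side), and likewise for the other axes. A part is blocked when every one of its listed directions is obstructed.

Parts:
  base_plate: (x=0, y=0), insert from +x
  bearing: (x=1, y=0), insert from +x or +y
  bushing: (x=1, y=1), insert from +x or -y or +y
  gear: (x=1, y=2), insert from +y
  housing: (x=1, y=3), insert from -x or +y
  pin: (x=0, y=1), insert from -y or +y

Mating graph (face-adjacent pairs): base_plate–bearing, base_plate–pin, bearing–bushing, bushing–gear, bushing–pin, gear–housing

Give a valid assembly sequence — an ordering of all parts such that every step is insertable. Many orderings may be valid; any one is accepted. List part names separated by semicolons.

base_plate; pin; bushing; gear; housing; bearing

1. base_plate@(0, 0) [+x clear] — {base_plate}
2. pin@(0, 1) [+y clear] — {base_plate, pin}
3. bushing@(1, 1) [+x clear] — {base_plate, bushing, pin}
4. gear@(1, 2) [+y clear] — {base_plate, bushing, gear, pin}
5. housing@(1, 3) [-x clear] — {base_plate, bushing, gear, housing, pin}
6. bearing@(1, 0) [+x clear] — {base_plate, bearing, bushing, gear, housing, pin}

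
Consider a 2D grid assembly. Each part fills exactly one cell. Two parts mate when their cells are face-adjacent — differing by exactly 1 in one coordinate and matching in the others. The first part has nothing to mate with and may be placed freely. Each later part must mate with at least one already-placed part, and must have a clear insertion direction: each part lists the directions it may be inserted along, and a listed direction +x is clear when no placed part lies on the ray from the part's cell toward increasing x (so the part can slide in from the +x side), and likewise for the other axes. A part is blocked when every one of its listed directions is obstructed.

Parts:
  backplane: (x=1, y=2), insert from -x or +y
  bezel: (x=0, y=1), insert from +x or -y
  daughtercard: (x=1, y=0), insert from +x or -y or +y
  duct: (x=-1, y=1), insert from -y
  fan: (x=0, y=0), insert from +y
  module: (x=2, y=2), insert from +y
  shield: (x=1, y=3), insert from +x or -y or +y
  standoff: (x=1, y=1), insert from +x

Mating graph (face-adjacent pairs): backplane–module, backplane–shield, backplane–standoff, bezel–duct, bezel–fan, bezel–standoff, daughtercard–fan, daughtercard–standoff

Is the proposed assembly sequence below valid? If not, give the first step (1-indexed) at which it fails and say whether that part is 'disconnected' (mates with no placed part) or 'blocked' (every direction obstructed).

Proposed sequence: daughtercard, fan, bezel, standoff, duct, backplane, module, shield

1. daughtercard@(1, 0) [+x clear] — {daughtercard}
2. fan@(0, 0) [+y clear] — {daughtercard, fan}
3. bezel@(0, 1) [+x clear] — {bezel, daughtercard, fan}
4. standoff@(1, 1) [+x clear] — {bezel, daughtercard, fan, standoff}
5. duct@(-1, 1) [-y clear] — {bezel, daughtercard, duct, fan, standoff}
6. backplane@(1, 2) [-x clear] — {backplane, bezel, daughtercard, duct, fan, standoff}
7. module@(2, 2) [+y clear] — {backplane, bezel, daughtercard, duct, fan, module, standoff}
8. shield@(1, 3) [+x clear] — {backplane, bezel, daughtercard, duct, fan, module, shield, standoff}

Valid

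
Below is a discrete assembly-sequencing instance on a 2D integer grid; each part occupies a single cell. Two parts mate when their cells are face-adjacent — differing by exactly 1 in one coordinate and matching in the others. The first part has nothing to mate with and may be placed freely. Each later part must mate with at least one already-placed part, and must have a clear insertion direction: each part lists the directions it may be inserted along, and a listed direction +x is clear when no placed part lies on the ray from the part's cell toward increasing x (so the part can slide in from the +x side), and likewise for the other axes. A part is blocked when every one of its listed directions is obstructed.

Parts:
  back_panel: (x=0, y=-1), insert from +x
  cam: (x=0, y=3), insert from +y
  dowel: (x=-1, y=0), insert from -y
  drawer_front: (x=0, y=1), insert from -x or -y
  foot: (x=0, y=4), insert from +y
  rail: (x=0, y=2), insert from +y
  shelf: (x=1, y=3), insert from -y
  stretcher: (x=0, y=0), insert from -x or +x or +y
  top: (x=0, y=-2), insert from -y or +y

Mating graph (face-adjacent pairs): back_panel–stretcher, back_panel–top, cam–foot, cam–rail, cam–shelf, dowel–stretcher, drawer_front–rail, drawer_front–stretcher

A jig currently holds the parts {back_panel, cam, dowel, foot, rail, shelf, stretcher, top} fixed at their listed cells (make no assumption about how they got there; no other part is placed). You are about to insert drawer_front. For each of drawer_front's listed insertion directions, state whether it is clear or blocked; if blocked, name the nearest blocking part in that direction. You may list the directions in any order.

-x: clear; -y: blocked by stretcher

-x: ray from drawer_front(0, 1) has no placed part ⇒ clear
-y: nearest on ray is stretcher@(0, 0) ⇒ blocked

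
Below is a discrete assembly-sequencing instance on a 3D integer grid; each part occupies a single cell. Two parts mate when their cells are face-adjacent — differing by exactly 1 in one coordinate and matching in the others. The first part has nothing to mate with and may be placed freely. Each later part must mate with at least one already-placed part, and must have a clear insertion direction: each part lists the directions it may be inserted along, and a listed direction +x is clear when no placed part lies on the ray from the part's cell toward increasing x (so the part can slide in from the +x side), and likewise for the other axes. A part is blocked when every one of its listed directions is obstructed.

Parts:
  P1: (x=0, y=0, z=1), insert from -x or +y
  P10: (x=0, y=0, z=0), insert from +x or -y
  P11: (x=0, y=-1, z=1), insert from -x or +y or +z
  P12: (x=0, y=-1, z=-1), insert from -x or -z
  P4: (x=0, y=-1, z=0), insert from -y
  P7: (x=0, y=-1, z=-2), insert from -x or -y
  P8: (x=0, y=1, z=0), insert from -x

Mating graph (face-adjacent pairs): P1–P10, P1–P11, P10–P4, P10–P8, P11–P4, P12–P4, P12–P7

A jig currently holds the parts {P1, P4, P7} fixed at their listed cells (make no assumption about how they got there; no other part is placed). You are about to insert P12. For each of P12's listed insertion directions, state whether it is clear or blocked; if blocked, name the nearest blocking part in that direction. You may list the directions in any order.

-x: clear; -z: blocked by P7

-x: ray from P12(0, -1, -1) has no placed part ⇒ clear
-z: nearest on ray is P7@(0, -1, -2) ⇒ blocked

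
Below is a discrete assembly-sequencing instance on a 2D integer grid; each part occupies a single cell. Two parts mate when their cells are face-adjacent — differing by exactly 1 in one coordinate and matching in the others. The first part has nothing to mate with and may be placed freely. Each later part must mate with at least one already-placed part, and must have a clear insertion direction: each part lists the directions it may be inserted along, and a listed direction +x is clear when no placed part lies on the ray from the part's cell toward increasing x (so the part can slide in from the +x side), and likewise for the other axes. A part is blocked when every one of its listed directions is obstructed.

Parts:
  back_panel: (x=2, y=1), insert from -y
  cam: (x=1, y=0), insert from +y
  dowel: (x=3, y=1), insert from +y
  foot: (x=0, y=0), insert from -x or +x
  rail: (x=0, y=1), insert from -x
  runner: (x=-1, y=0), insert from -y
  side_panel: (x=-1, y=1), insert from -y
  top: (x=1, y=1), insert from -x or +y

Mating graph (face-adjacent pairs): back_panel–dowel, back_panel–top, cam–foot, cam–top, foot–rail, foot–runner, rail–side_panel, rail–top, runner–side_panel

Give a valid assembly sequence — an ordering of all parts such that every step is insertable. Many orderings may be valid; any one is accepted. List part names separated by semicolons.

cam; top; foot; back_panel; dowel; rail; side_panel; runner

1. cam@(1, 0) [+y clear] — {cam}
2. top@(1, 1) [-x clear] — {cam, top}
3. foot@(0, 0) [-x clear] — {cam, foot, top}
4. back_panel@(2, 1) [-y clear] — {back_panel, cam, foot, top}
5. dowel@(3, 1) [+y clear] — {back_panel, cam, dowel, foot, top}
6. rail@(0, 1) [-x clear] — {back_panel, cam, dowel, foot, rail, top}
7. side_panel@(-1, 1) [-y clear] — {back_panel, cam, dowel, foot, rail, side_panel, top}
8. runner@(-1, 0) [-y clear] — {back_panel, cam, dowel, foot, rail, runner, side_panel, top}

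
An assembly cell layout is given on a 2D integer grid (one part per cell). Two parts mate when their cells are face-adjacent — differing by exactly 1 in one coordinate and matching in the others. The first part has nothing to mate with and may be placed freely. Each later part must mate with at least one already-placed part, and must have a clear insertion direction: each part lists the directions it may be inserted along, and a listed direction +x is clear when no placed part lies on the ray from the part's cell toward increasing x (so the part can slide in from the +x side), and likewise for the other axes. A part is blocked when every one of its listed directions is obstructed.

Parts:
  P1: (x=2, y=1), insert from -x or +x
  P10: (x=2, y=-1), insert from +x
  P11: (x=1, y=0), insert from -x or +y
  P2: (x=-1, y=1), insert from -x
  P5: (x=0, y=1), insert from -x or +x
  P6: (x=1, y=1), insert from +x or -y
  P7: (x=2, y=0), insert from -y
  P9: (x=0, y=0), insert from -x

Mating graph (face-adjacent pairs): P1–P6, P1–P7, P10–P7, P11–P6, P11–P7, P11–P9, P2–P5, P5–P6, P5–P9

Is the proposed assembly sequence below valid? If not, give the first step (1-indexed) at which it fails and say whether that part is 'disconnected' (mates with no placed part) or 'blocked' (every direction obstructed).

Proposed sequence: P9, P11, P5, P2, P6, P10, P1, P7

Invalid at step 6 (disconnected)

1. P9@(0, 0) [-x clear] — {P9}
2. P11@(1, 0) [+y clear] — {P11, P9}
3. P5@(0, 1) [-x clear] — {P11, P5, P9}
4. P2@(-1, 1) [-x clear] — {P11, P2, P5, P9}
5. P6@(1, 1) [+x clear] — {P11, P2, P5, P6, P9}
6. P10@(2, -1) — no placed neighbour ⇒ disconnected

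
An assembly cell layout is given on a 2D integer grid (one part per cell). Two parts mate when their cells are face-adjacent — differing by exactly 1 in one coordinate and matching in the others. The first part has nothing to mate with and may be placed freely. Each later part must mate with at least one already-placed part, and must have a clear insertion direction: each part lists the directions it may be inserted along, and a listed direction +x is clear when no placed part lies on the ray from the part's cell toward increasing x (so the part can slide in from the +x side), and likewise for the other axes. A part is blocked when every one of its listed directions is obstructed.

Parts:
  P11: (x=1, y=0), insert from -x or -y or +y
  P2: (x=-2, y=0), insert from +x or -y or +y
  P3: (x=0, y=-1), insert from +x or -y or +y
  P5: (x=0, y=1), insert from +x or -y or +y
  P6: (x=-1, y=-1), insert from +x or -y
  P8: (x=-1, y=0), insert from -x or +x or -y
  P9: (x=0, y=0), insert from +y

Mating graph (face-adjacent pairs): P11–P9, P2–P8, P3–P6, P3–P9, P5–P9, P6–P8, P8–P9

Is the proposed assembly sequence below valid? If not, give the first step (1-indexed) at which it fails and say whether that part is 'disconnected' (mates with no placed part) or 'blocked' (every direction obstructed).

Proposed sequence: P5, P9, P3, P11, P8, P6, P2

Invalid at step 2 (blocked)

1. P5@(0, 1) [+x clear] — {P5}
2. P9@(0, 0) — +y all obstructed ⇒ blocked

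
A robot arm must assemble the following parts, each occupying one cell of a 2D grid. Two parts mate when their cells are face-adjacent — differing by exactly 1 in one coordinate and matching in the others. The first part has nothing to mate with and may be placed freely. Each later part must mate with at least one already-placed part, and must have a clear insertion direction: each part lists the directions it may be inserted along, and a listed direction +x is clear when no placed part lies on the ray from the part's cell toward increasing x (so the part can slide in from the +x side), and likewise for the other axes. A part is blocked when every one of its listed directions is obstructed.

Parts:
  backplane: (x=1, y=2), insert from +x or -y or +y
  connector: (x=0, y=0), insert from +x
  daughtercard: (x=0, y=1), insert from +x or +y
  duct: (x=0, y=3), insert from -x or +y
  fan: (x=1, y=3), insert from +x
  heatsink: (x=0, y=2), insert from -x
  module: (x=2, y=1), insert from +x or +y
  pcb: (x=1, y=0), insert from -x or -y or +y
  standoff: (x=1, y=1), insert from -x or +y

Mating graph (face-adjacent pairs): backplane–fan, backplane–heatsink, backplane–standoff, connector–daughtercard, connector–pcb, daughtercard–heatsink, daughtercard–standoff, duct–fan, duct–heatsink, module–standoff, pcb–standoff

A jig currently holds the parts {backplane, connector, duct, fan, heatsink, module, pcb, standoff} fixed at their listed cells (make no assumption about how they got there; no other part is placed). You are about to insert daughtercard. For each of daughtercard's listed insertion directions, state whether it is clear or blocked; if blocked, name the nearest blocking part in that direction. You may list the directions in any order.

+x: blocked by standoff; +y: blocked by heatsink

+x: nearest on ray is standoff@(1, 1) ⇒ blocked
+y: nearest on ray is heatsink@(0, 2) ⇒ blocked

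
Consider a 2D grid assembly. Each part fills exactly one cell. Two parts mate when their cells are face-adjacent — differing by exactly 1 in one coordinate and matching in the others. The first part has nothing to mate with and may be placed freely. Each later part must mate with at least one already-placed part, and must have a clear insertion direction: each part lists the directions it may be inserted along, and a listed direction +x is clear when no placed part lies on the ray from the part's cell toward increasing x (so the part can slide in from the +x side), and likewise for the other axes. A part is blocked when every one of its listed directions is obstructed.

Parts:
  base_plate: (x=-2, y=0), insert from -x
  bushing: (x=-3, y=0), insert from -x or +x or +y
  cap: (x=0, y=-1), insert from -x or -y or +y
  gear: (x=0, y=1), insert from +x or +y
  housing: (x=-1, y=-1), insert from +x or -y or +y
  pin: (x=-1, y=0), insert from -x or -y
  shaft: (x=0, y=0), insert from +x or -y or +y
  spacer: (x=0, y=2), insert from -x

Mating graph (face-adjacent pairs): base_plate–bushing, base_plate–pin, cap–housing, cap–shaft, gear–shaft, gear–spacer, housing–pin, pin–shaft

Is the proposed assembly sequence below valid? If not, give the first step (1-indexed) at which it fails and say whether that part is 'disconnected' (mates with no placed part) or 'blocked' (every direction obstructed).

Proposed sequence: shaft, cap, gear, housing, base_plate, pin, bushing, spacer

Invalid at step 5 (disconnected)

1. shaft@(0, 0) [+x clear] — {shaft}
2. cap@(0, -1) [-x clear] — {cap, shaft}
3. gear@(0, 1) [+x clear] — {cap, gear, shaft}
4. housing@(-1, -1) [-y clear] — {cap, gear, housing, shaft}
5. base_plate@(-2, 0) — no placed neighbour ⇒ disconnected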